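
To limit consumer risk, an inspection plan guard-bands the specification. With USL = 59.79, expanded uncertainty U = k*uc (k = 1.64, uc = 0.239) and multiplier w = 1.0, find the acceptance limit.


U = k * uc = 1.64 * 0.239 = 0.39196
guard band g = w * U = 1.0 * 0.39196 = 0.39196
AL = USL - g = 59.79 - 0.39196
AL = 59.3980

59.3980


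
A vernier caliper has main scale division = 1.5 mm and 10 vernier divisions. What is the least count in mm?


LC = MSD / n_div
= 1.5 / 10
= 0.1500

0.1500


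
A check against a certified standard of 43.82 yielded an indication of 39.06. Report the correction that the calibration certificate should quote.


Correction = standard - reading
= 43.82 - 39.06
= 4.7600

4.7600


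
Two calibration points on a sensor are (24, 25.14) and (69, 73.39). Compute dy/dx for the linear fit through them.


slope = (y2 - y1) / (x2 - x1)
= (73.39 - 25.14) / (69 - 24)
= 48.2500 / 45
= 1.0722

1.0722


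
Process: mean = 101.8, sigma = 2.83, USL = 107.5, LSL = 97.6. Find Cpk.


Cpu = (USL - mean) / (3*sigma) = (107.5 - 101.8) / (3*2.83) = 0.6714
Cpl = (mean - LSL) / (3*sigma) = (101.8 - 97.6) / (3*2.83) = 0.4947
Cpk = min(Cpu, Cpl) = 0.4947

0.4947


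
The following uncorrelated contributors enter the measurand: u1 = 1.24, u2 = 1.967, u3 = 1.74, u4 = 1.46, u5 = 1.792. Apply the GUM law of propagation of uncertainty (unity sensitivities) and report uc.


uc = sqrt(1.24^2 + 1.967^2 + 1.74^2 + 1.46^2 + 1.792^2)
uc = sqrt(13.777153)
uc = 3.7118

3.7118


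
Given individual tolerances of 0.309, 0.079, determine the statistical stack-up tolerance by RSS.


RSS = sqrt(0.309^2 + 0.079^2)
= sqrt(0.101722)
= 0.3189

0.3189


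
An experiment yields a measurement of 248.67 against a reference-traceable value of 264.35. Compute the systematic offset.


Systematic error = measured - true
= 248.67 - 264.35
= -15.6800

-15.6800


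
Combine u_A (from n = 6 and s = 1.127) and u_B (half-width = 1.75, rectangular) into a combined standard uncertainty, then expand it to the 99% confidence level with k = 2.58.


u_A = s / sqrt(n) = 1.127 / sqrt(6) = 0.46009582
u_B = half_width / sqrt(3) = 1.75 / sqrt(3) = 1.010363
uc = sqrt(u_A^2 + u_B^2) = sqrt(0.46009582^2 + 1.010363^2) = 1.1101899
U = k * uc = 2.58 * 1.1101899
U = 2.8643

2.8643


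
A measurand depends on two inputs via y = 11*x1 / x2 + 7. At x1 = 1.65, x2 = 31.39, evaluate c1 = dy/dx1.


y = 11*x1 / x2 + 7
dy/dx1 = 11/x2
Evaluate at x2 = 31.39: c1 = 11 / 31.39
c1 = 0.3504

0.3504


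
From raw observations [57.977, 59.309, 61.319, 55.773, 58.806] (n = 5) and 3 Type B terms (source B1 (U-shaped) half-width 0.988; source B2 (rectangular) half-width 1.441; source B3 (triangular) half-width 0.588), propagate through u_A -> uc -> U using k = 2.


mean = (57.977 + 59.309 + 61.319 + 55.773 + 58.806) / 5 = 58.6368
s = sqrt(sum((x - mean)^2)/(n-1)) = 2.0193665
u_A = s / sqrt(n) = 2.0193665 / sqrt(5) = 0.90308815
u_B1 = 0.988 / sqrt(2) = 0.6986215
u_B2 = 1.441 / sqrt(3) = 0.83196174
u_B3 = 0.588 / sqrt(6) = 0.24004999
uc = sqrt(0.90308815^2 + 0.6986215^2 + 0.83196174^2 + 0.24004999^2) = 1.4329775
U = k * uc = 2 * 1.4329775
U = 2.8660

2.8660


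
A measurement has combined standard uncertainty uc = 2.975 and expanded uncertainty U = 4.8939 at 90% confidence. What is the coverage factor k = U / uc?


k = U / uc
k = 4.8939 / 2.975
k = 1.645

1.645


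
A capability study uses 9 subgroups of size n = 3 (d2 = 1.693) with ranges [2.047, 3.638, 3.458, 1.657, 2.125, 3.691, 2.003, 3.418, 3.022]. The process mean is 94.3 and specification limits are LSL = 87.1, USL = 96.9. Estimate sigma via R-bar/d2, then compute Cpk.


R_bar = (2.047 + 3.638 + 3.458 + 1.657 + 2.125 + 3.691 + 2.003 + 3.418 + 3.022) / 9 = 2.7843333
sigma = R_bar / d2 = 2.7843333 / 1.693 = 1.6446151
Cp = (USL - LSL)/(6*sigma) = (96.9 - 87.1)/(6*1.6446151) = 0.9931
Cpu = (96.9 - 94.3)/(3*1.6446151) = 0.5270
Cpl = (94.3 - 87.1)/(3*1.6446151) = 1.4593
Cpk = min(Cpu, Cpl) = 0.5270

0.5270


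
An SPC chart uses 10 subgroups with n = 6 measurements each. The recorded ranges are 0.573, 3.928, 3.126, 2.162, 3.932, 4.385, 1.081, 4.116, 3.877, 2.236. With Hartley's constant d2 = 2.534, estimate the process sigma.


R_bar = (0.573 + 3.928 + 3.126 + 2.162 + 3.932 + 4.385 + 1.081 + 4.116 + 3.877 + 2.236) / 10
R_bar = 29.416 / 10 = 2.9416
sigma_hat = R_bar / d2 = 2.9416 / 2.534 = 1.1609

1.1609


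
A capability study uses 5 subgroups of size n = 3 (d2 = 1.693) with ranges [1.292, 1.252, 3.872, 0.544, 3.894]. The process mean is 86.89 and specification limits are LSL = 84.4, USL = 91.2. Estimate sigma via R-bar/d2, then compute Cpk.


R_bar = (1.292 + 1.252 + 3.872 + 0.544 + 3.894) / 5 = 2.1708
sigma = R_bar / d2 = 2.1708 / 1.693 = 1.2822209
Cp = (USL - LSL)/(6*sigma) = (91.2 - 84.4)/(6*1.2822209) = 0.8839
Cpu = (91.2 - 86.89)/(3*1.2822209) = 1.1205
Cpl = (86.89 - 84.4)/(3*1.2822209) = 0.6473
Cpk = min(Cpu, Cpl) = 0.6473

0.6473


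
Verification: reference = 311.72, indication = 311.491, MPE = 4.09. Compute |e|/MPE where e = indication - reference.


e = indication - reference = 311.491 - 311.72 = -0.2290
|e| = 0.2290
ratio = |e| / MPE = 0.2290 / 4.09
ratio = 0.0560

0.0560


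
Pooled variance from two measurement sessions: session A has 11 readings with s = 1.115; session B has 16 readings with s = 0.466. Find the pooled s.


s_p = sqrt(((n1-1)*s1^2 + (n2-1)*s2^2) / (n1+n2-2))
numerator = (11-1)*1.115^2 + (16-1)*0.466^2 = 12.43225 + 3.25734 = 15.68959
denominator = 11 + 16 - 2 = 25
s_p^2 = 15.68959 / 25 = 0.6275836
s_p = sqrt(0.6275836) = 0.7922

0.7922


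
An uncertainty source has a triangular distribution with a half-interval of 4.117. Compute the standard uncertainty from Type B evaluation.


u_B = half_width / sqrt(6)
u_B = 4.117 / 2.4494897
u_B = 1.6808

1.6808


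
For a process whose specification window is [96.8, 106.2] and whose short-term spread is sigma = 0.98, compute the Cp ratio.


Cp = (USL - LSL) / (6 * sigma)
= (106.2 - 96.8) / (6 * 0.98)
= 9.4000 / 5.8800
= 1.5986

1.5986


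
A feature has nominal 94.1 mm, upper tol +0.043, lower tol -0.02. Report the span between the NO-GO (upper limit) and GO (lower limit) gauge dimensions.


GO = nominal - lower_tol (smallest hole = maximum material condition)
GO = 94.1 - 0.02 = 94.08
NO-GO = nominal + upper_tol (largest hole = least material condition)
NO-GO = 94.1 + 0.043 = 94.143
spread = NO-GO - GO = 94.143 - 94.08 = 0.0630

0.0630


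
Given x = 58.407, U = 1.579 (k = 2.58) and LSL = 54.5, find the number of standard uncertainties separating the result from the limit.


u = U / k = 1.579 / 2.58 = 0.6120155
margin = |LSL - x| = |54.5 - 58.407| = 3.907
z = margin / u = 3.907 / 0.6120155
z = 6.3838

6.3838


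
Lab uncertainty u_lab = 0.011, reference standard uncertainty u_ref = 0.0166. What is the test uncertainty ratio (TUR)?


TUR = u_lab / u_ref
= 0.011 / 0.0166
= 0.6627

0.6627


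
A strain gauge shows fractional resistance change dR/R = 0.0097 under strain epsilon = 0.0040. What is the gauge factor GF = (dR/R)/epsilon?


GF = (dR/R) / epsilon
= 0.0097 / 0.0040
= 2.4250

2.4250


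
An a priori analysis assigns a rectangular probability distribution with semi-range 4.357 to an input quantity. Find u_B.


u_B = half_width / sqrt(3)
u_B = 4.357 / 1.7320508
u_B = 2.5155

2.5155


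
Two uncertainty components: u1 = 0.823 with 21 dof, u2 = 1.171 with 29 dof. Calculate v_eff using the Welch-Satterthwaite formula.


uc = sqrt(u1^2 + u2^2) = sqrt(0.823^2 + 1.171^2) = 1.4312826
v_eff = uc^4 / (u1^4/v1 + u2^4/v2)
= 1.4312826^4 / (0.823^4/21 + 1.171^4/29)
= 4.1966386 / 0.086684404
v_eff = 48.4128

48.4128


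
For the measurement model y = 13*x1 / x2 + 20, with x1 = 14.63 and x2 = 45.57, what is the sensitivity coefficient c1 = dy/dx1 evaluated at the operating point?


y = 13*x1 / x2 + 20
dy/dx1 = 13/x2
Evaluate at x2 = 45.57: c1 = 13 / 45.57
c1 = 0.2853

0.2853


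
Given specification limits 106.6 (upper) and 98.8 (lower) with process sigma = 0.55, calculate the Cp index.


Cp = (USL - LSL) / (6 * sigma)
= (106.6 - 98.8) / (6 * 0.55)
= 7.8000 / 3.3000
= 2.3636

2.3636


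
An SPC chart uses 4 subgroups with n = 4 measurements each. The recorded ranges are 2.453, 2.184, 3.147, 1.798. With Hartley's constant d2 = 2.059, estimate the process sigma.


R_bar = (2.453 + 2.184 + 3.147 + 1.798) / 4
R_bar = 9.582 / 4 = 2.3955
sigma_hat = R_bar / d2 = 2.3955 / 2.059 = 1.1634

1.1634


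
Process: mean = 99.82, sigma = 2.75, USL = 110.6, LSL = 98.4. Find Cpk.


Cpu = (USL - mean) / (3*sigma) = (110.6 - 99.82) / (3*2.75) = 1.3067
Cpl = (mean - LSL) / (3*sigma) = (99.82 - 98.4) / (3*2.75) = 0.1721
Cpk = min(Cpu, Cpl) = 0.1721

0.1721


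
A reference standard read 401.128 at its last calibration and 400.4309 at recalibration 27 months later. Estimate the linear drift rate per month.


rate = (v2 - v1) / months
= (400.4309 - 401.128) / 27
= -0.6971 / 27
= -0.0258

-0.0258


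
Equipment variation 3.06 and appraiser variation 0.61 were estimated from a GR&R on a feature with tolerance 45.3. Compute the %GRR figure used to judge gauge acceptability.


GRR = sqrt(EV^2 + AV^2) = sqrt(3.06^2 + 0.61^2) = 3.1202083
%GRR = GRR / tol * 100 = 3.1202083 / 45.3 * 100
%GRR = 6.8879

6.8879


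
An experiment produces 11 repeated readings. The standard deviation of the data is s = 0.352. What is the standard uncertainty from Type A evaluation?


u_A = s / sqrt(n)
u_A = 0.352 / sqrt(11)
u_A = 0.352 / 3.3166248
u_A = 0.1061

0.1061


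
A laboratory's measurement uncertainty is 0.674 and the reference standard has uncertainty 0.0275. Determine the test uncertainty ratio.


TUR = u_lab / u_ref
= 0.674 / 0.0275
= 24.5091

24.5091


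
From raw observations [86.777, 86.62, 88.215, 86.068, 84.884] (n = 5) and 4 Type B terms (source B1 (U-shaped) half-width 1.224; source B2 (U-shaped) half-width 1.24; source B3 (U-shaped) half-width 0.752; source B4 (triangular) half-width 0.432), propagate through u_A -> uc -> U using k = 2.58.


mean = (86.777 + 86.62 + 88.215 + 86.068 + 84.884) / 5 = 86.5128
s = sqrt(sum((x - mean)^2)/(n-1)) = 1.2072298
u_A = s / sqrt(n) = 1.2072298 / sqrt(5) = 0.53988958
u_B1 = 1.224 / sqrt(2) = 0.8654987
u_B2 = 1.24 / sqrt(2) = 0.87681241
u_B3 = 0.752 / sqrt(2) = 0.5317443
u_B4 = 0.432 / sqrt(6) = 0.17636326
uc = sqrt(0.53988958^2 + 0.8654987^2 + 0.87681241^2 + 0.5317443^2 + 0.17636326^2) = 1.4571289
U = k * uc = 2.58 * 1.4571289
U = 3.7594

3.7594


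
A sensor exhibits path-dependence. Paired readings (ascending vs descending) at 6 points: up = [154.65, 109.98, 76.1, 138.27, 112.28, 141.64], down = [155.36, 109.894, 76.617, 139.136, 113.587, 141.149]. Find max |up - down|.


|154.65 - 155.36| = 0.7100
|109.98 - 109.894| = 0.0860
|76.1 - 76.617| = 0.5170
|138.27 - 139.136| = 0.8660
|112.28 - 113.587| = 1.3070
|141.64 - 141.149| = 0.4910
hysteresis = max(diffs) = 1.3070

1.3070


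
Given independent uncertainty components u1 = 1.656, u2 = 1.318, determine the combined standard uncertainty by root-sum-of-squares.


uc = sqrt(1.656^2 + 1.318^2)
uc = sqrt(4.47946)
uc = 2.1165

2.1165


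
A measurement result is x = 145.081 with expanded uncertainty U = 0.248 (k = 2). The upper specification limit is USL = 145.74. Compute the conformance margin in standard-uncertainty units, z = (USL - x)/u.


u = U / k = 0.248 / 2 = 0.124
margin = |USL - x| = |145.74 - 145.081| = 0.659
z = margin / u = 0.659 / 0.124
z = 5.3145

5.3145


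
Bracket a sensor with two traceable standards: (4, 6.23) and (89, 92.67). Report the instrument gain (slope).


slope = (y2 - y1) / (x2 - x1)
= (92.67 - 6.23) / (89 - 4)
= 86.4400 / 85
= 1.0169

1.0169


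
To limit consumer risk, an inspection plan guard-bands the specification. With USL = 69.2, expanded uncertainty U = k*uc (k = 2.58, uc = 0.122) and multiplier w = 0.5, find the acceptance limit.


U = k * uc = 2.58 * 0.122 = 0.31476
guard band g = w * U = 0.5 * 0.31476 = 0.15738
AL = USL - g = 69.2 - 0.15738
AL = 69.0426

69.0426


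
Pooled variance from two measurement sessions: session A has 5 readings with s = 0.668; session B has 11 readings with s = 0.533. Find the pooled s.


s_p = sqrt(((n1-1)*s1^2 + (n2-1)*s2^2) / (n1+n2-2))
numerator = (5-1)*0.668^2 + (11-1)*0.533^2 = 1.784896 + 2.84089 = 4.625786
denominator = 5 + 11 - 2 = 14
s_p^2 = 4.625786 / 14 = 0.33041329
s_p = sqrt(0.33041329) = 0.5748

0.5748


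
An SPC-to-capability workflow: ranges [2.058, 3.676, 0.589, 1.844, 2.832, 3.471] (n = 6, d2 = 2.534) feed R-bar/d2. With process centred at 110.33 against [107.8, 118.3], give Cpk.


R_bar = (2.058 + 3.676 + 0.589 + 1.844 + 2.832 + 3.471) / 6 = 2.4116667
sigma = R_bar / d2 = 2.4116667 / 2.534 = 0.95172324
Cp = (USL - LSL)/(6*sigma) = (118.3 - 107.8)/(6*0.95172324) = 1.8388
Cpu = (118.3 - 110.33)/(3*0.95172324) = 2.7914
Cpl = (110.33 - 107.8)/(3*0.95172324) = 0.8861
Cpk = min(Cpu, Cpl) = 0.8861

0.8861


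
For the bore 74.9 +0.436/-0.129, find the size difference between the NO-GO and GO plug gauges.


GO = nominal - lower_tol (smallest hole = maximum material condition)
GO = 74.9 - 0.129 = 74.771
NO-GO = nominal + upper_tol (largest hole = least material condition)
NO-GO = 74.9 + 0.436 = 75.336
spread = NO-GO - GO = 75.336 - 74.771 = 0.5650

0.5650


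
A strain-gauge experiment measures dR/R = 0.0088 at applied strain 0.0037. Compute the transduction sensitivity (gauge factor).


GF = (dR/R) / epsilon
= 0.0088 / 0.0037
= 2.3784

2.3784


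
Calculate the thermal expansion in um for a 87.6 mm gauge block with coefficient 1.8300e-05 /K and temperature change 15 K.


dL = L * alpha * dT
= 87.6 * 1.8300e-05 * 15
= 0.0240462 mm
dL_um = 0.0240462 * 1000 = 24.0462 um

24.0462


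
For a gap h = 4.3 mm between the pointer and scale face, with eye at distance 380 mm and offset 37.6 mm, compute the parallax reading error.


error = h * offset / d
= 4.3 * 37.6 / 380
= 0.4255

0.4255


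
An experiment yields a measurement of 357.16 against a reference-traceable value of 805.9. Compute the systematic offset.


Systematic error = measured - true
= 357.16 - 805.9
= -448.7400

-448.7400


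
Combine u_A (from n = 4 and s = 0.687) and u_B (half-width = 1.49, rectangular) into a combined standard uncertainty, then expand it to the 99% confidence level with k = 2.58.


u_A = s / sqrt(n) = 0.687 / sqrt(4) = 0.3435
u_B = half_width / sqrt(3) = 1.49 / sqrt(3) = 0.8602519
uc = sqrt(u_A^2 + u_B^2) = sqrt(0.3435^2 + 0.8602519^2) = 0.9262967
U = k * uc = 2.58 * 0.9262967
U = 2.3898

2.3898


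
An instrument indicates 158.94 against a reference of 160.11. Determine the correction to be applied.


Correction = standard - reading
= 160.11 - 158.94
= 1.1700

1.1700


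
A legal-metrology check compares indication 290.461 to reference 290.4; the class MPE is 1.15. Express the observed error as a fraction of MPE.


e = indication - reference = 290.461 - 290.4 = 0.0610
|e| = 0.0610
ratio = |e| / MPE = 0.0610 / 1.15
ratio = 0.0530

0.0530


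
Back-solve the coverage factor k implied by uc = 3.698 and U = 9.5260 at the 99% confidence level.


k = U / uc
k = 9.5260 / 3.698
k = 2.576

2.576


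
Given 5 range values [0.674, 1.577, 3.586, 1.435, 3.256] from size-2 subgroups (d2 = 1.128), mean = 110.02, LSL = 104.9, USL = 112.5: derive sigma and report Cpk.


R_bar = (0.674 + 1.577 + 3.586 + 1.435 + 3.256) / 5 = 2.1056
sigma = R_bar / d2 = 2.1056 / 1.128 = 1.8666667
Cp = (USL - LSL)/(6*sigma) = (112.5 - 104.9)/(6*1.8666667) = 0.6786
Cpu = (112.5 - 110.02)/(3*1.8666667) = 0.4429
Cpl = (110.02 - 104.9)/(3*1.8666667) = 0.9143
Cpk = min(Cpu, Cpl) = 0.4429

0.4429


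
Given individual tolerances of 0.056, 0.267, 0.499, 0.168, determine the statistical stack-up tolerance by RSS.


RSS = sqrt(0.056^2 + 0.267^2 + 0.499^2 + 0.168^2)
= sqrt(0.35165)
= 0.5930

0.5930


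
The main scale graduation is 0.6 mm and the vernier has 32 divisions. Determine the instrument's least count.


LC = MSD / n_div
= 0.6 / 32
= 0.0187

0.0187


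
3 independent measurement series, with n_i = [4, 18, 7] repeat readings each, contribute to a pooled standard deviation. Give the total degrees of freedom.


nu = sum_i (n_i - 1)
nu = ((4 - 1) + (18 - 1) + (7 - 1))
nu = 3 + 17 + 6
nu = 26

26


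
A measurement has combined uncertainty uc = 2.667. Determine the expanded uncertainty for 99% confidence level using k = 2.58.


U = k * uc
U = 2.58 * 2.667
U = 6.8809

6.8809


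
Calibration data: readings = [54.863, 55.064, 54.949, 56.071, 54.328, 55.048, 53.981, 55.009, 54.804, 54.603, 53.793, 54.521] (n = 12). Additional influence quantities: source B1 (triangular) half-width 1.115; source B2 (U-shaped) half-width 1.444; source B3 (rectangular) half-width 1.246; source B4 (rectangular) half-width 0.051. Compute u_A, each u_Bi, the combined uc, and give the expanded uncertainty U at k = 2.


mean = (54.863 + 55.064 + 54.949 + 56.071 + 54.328 + 55.048 + 53.981 + 55.009 + 54.804 + 54.603 + 53.793 + 54.521) / 12 = 54.75283333
s = sqrt(sum((x - mean)^2)/(n-1)) = 0.58883982
u_A = s / sqrt(n) = 0.58883982 / sqrt(12) = 0.16998341
u_B1 = 1.115 / sqrt(6) = 0.45519684
u_B2 = 1.444 / sqrt(2) = 1.0210622
u_B3 = 1.246 / sqrt(3) = 0.71937844
u_B4 = 0.051 / sqrt(3) = 0.029444864
uc = sqrt(0.16998341^2 + 0.45519684^2 + 1.0210622^2 + 0.71937844^2 + 0.029444864^2) = 1.3405368
U = k * uc = 2 * 1.3405368
U = 2.6811

2.6811


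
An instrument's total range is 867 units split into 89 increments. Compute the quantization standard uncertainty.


resolution = range / divisions
resolution = 867 / 89 = 9.741573
u_res = resolution / (2*sqrt(3))
u_res = 9.741573 / 3.4641016
u_res = 2.8121

2.8121


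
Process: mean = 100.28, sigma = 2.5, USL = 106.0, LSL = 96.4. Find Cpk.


Cpu = (USL - mean) / (3*sigma) = (106.0 - 100.28) / (3*2.5) = 0.7627
Cpl = (mean - LSL) / (3*sigma) = (100.28 - 96.4) / (3*2.5) = 0.5173
Cpk = min(Cpu, Cpl) = 0.5173

0.5173


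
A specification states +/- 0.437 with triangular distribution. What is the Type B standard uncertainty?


u_B = half_width / sqrt(6)
u_B = 0.437 / 2.4494897
u_B = 0.1784

0.1784


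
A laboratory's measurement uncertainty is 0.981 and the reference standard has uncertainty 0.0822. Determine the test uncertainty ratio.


TUR = u_lab / u_ref
= 0.981 / 0.0822
= 11.9343

11.9343


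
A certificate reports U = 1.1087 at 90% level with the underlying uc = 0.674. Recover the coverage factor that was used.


k = U / uc
k = 1.1087 / 0.674
k = 1.645

1.645


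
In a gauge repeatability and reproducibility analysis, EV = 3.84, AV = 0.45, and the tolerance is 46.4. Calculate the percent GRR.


GRR = sqrt(EV^2 + AV^2) = sqrt(3.84^2 + 0.45^2) = 3.8662773
%GRR = GRR / tol * 100 = 3.8662773 / 46.4 * 100
%GRR = 8.3325

8.3325


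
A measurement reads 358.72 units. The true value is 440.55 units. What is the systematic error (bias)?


Systematic error = measured - true
= 358.72 - 440.55
= -81.8300

-81.8300


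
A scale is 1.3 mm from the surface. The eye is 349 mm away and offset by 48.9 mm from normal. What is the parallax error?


error = h * offset / d
= 1.3 * 48.9 / 349
= 0.1821

0.1821


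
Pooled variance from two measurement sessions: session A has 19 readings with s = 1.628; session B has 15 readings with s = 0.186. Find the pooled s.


s_p = sqrt(((n1-1)*s1^2 + (n2-1)*s2^2) / (n1+n2-2))
numerator = (19-1)*1.628^2 + (15-1)*0.186^2 = 47.706912 + 0.484344 = 48.191256
denominator = 19 + 15 - 2 = 32
s_p^2 = 48.191256 / 32 = 1.5059768
s_p = sqrt(1.5059768) = 1.2272

1.2272


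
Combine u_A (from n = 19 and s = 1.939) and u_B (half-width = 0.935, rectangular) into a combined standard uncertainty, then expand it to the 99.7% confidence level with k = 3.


u_A = s / sqrt(n) = 1.939 / sqrt(19) = 0.44483711
u_B = half_width / sqrt(3) = 0.935 / sqrt(3) = 0.5398225
uc = sqrt(u_A^2 + u_B^2) = sqrt(0.44483711^2 + 0.5398225^2) = 0.69949152
U = k * uc = 3 * 0.69949152
U = 2.0985

2.0985


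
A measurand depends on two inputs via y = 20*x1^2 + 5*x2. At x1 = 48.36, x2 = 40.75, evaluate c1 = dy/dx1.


y = 20*x1^2 + 5*x2
dy/dx1 = 2*20*x1
Evaluate at x1 = 48.36: c1 = 40 * 48.36
c1 = 1934.4000

1934.4000


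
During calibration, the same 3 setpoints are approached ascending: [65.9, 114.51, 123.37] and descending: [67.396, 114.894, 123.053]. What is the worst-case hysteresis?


|65.9 - 67.396| = 1.4960
|114.51 - 114.894| = 0.3840
|123.37 - 123.053| = 0.3170
hysteresis = max(diffs) = 1.4960

1.4960


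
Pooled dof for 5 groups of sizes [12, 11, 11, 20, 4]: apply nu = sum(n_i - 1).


nu = sum_i (n_i - 1)
nu = ((12 - 1) + (11 - 1) + (11 - 1) + (20 - 1) + (4 - 1))
nu = 11 + 10 + 10 + 19 + 3
nu = 53

53


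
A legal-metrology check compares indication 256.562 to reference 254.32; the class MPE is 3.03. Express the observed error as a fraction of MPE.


e = indication - reference = 256.562 - 254.32 = 2.2420
|e| = 2.2420
ratio = |e| / MPE = 2.2420 / 3.03
ratio = 0.7399

0.7399


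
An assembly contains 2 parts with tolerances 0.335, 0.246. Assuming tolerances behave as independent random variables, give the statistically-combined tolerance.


RSS = sqrt(0.335^2 + 0.246^2)
= sqrt(0.172741)
= 0.4156

0.4156


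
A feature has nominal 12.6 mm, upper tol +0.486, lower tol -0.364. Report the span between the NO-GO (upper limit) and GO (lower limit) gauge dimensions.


GO = nominal - lower_tol (smallest hole = maximum material condition)
GO = 12.6 - 0.364 = 12.236
NO-GO = nominal + upper_tol (largest hole = least material condition)
NO-GO = 12.6 + 0.486 = 13.086
spread = NO-GO - GO = 13.086 - 12.236 = 0.8500

0.8500


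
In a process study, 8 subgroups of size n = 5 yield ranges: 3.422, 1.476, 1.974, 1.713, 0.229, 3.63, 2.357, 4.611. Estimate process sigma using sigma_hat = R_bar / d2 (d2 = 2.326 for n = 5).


R_bar = (3.422 + 1.476 + 1.974 + 1.713 + 0.229 + 3.63 + 2.357 + 4.611) / 8
R_bar = 19.412 / 8 = 2.4265
sigma_hat = R_bar / d2 = 2.4265 / 2.326 = 1.0432

1.0432


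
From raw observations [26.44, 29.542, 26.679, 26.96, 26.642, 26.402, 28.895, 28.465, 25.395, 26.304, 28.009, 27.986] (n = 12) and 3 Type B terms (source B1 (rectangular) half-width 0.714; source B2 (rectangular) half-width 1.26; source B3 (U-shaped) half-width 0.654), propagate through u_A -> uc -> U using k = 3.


mean = (26.44 + 29.542 + 26.679 + 26.96 + 26.642 + 26.402 + 28.895 + 28.465 + 25.395 + 26.304 + 28.009 + 27.986) / 12 = 27.30991667
s = sqrt(sum((x - mean)^2)/(n-1)) = 1.2432056
u_A = s / sqrt(n) = 1.2432056 / sqrt(12) = 0.35888254
u_B1 = 0.714 / sqrt(3) = 0.41222809
u_B2 = 1.26 / sqrt(3) = 0.72746134
u_B3 = 0.654 / sqrt(2) = 0.46244783
uc = sqrt(0.35888254^2 + 0.41222809^2 + 0.72746134^2 + 0.46244783^2) = 1.0206795
U = k * uc = 3 * 1.0206795
U = 3.0620

3.0620


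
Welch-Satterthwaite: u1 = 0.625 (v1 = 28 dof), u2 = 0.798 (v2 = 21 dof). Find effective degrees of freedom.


uc = sqrt(u1^2 + u2^2) = sqrt(0.625^2 + 0.798^2) = 1.0136217
v_eff = uc^4 / (u1^4/v1 + u2^4/v2)
= 1.0136217^4 / (0.625^4/28 + 0.798^4/21)
= 1.0556102 / 0.024760012
v_eff = 42.6337

42.6337


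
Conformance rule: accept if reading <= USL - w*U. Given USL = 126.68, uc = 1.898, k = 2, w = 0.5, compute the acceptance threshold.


U = k * uc = 2 * 1.898 = 3.796
guard band g = w * U = 0.5 * 3.796 = 1.898
AL = USL - g = 126.68 - 1.898
AL = 124.7820

124.7820


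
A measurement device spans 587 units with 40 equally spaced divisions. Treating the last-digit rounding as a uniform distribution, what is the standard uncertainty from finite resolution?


resolution = range / divisions
resolution = 587 / 40 = 14.675
u_res = resolution / (2*sqrt(3))
u_res = 14.675 / 3.4641016
u_res = 4.2363

4.2363


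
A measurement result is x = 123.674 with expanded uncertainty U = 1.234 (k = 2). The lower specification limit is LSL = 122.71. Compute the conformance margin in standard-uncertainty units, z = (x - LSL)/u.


u = U / k = 1.234 / 2 = 0.617
margin = |LSL - x| = |122.71 - 123.674| = 0.964
z = margin / u = 0.964 / 0.617
z = 1.5624

1.5624


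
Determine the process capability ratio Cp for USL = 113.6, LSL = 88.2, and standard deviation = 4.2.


Cp = (USL - LSL) / (6 * sigma)
= (113.6 - 88.2) / (6 * 4.2)
= 25.4000 / 25.2000
= 1.0079

1.0079


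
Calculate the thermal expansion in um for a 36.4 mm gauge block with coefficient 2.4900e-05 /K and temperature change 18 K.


dL = L * alpha * dT
= 36.4 * 2.4900e-05 * 18
= 0.0163145 mm
dL_um = 0.0163145 * 1000 = 16.3145 um

16.3145


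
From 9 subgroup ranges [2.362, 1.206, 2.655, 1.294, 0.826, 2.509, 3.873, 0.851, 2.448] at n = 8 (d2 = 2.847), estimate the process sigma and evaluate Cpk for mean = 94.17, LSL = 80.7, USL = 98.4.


R_bar = (2.362 + 1.206 + 2.655 + 1.294 + 0.826 + 2.509 + 3.873 + 0.851 + 2.448) / 9 = 2.0026667
sigma = R_bar / d2 = 2.0026667 / 2.847 = 0.70343052
Cp = (USL - LSL)/(6*sigma) = (98.4 - 80.7)/(6*0.70343052) = 4.1937
Cpu = (98.4 - 94.17)/(3*0.70343052) = 2.0045
Cpl = (94.17 - 80.7)/(3*0.70343052) = 6.3830
Cpk = min(Cpu, Cpl) = 2.0045

2.0045


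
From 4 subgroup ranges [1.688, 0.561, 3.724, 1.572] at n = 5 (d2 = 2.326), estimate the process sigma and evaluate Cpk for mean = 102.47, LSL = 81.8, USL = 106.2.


R_bar = (1.688 + 0.561 + 3.724 + 1.572) / 4 = 1.88625
sigma = R_bar / d2 = 1.88625 / 2.326 = 0.81094153
Cp = (USL - LSL)/(6*sigma) = (106.2 - 81.8)/(6*0.81094153) = 5.0147
Cpu = (106.2 - 102.47)/(3*0.81094153) = 1.5332
Cpl = (102.47 - 81.8)/(3*0.81094153) = 8.4963
Cpk = min(Cpu, Cpl) = 1.5332

1.5332


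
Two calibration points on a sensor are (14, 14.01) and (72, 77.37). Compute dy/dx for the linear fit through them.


slope = (y2 - y1) / (x2 - x1)
= (77.37 - 14.01) / (72 - 14)
= 63.3600 / 58
= 1.0924

1.0924


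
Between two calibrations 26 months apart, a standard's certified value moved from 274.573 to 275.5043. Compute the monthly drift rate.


rate = (v2 - v1) / months
= (275.5043 - 274.573) / 26
= 0.9313 / 26
= 0.0358

0.0358


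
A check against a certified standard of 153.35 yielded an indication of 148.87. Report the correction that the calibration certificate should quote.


Correction = standard - reading
= 153.35 - 148.87
= 4.4800

4.4800


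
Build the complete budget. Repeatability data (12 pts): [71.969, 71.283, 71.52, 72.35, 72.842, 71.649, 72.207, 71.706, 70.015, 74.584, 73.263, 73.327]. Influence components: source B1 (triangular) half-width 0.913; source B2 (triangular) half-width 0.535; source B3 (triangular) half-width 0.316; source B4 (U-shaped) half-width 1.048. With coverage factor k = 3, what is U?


mean = (71.969 + 71.283 + 71.52 + 72.35 + 72.842 + 71.649 + 72.207 + 71.706 + 70.015 + 74.584 + 73.263 + 73.327) / 12 = 72.22625
s = sqrt(sum((x - mean)^2)/(n-1)) = 1.1750633
u_A = s / sqrt(n) = 1.1750633 / sqrt(12) = 0.33921156
u_B1 = 0.913 / sqrt(6) = 0.37273069
u_B2 = 0.535 / sqrt(6) = 0.21841284
u_B3 = 0.316 / sqrt(6) = 0.12900646
u_B4 = 1.048 / sqrt(2) = 0.74104791
uc = sqrt(0.33921156^2 + 0.37273069^2 + 0.21841284^2 + 0.12900646^2 + 0.74104791^2) = 0.93139223
U = k * uc = 3 * 0.93139223
U = 2.7942

2.7942


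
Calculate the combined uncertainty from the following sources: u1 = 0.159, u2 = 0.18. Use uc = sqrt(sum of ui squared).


uc = sqrt(0.159^2 + 0.18^2)
uc = sqrt(0.057681)
uc = 0.2402

0.2402


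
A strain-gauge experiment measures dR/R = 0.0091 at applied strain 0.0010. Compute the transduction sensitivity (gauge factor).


GF = (dR/R) / epsilon
= 0.0091 / 0.0010
= 9.1000

9.1000


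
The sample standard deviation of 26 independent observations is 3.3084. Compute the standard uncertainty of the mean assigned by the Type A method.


u_A = s / sqrt(n)
u_A = 3.3084 / sqrt(26)
u_A = 3.3084 / 5.0990195
u_A = 0.6488

0.6488


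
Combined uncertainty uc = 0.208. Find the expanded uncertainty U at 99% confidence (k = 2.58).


U = k * uc
U = 2.58 * 0.208
U = 0.5366

0.5366


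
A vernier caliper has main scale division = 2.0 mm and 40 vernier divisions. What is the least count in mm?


LC = MSD / n_div
= 2.0 / 40
= 0.0500

0.0500


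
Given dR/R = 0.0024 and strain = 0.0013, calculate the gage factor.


GF = (dR/R) / epsilon
= 0.0024 / 0.0013
= 1.8462

1.8462


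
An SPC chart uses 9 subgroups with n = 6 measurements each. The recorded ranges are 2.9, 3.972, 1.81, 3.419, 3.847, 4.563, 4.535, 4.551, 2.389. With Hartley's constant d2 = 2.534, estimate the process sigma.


R_bar = (2.9 + 3.972 + 1.81 + 3.419 + 3.847 + 4.563 + 4.535 + 4.551 + 2.389) / 9
R_bar = 31.986 / 9 = 3.554
sigma_hat = R_bar / d2 = 3.554 / 2.534 = 1.4025

1.4025


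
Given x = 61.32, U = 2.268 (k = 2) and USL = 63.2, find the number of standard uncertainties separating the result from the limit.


u = U / k = 2.268 / 2 = 1.134
margin = |USL - x| = |63.2 - 61.32| = 1.88
z = margin / u = 1.88 / 1.134
z = 1.6578

1.6578


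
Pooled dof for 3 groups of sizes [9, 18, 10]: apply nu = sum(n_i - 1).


nu = sum_i (n_i - 1)
nu = ((9 - 1) + (18 - 1) + (10 - 1))
nu = 8 + 17 + 9
nu = 34

34


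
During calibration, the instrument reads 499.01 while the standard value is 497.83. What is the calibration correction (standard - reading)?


Correction = standard - reading
= 497.83 - 499.01
= -1.1800

-1.1800


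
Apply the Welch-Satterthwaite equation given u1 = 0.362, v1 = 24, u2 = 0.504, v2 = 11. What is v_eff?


uc = sqrt(u1^2 + u2^2) = sqrt(0.362^2 + 0.504^2) = 0.62053203
v_eff = uc^4 / (u1^4/v1 + u2^4/v2)
= 0.62053203^4 / (0.362^4/24 + 0.504^4/11)
= 0.1482712 / 0.0065813519
v_eff = 22.5290

22.5290


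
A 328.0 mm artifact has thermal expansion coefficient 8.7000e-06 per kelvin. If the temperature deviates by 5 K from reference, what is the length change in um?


dL = L * alpha * dT
= 328.0 * 8.7000e-06 * 5
= 0.0142680 mm
dL_um = 0.0142680 * 1000 = 14.2680 um

14.2680


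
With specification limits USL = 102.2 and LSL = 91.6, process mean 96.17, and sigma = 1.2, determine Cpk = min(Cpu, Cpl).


Cpu = (USL - mean) / (3*sigma) = (102.2 - 96.17) / (3*1.2) = 1.6750
Cpl = (mean - LSL) / (3*sigma) = (96.17 - 91.6) / (3*1.2) = 1.2694
Cpk = min(Cpu, Cpl) = 1.2694

1.2694


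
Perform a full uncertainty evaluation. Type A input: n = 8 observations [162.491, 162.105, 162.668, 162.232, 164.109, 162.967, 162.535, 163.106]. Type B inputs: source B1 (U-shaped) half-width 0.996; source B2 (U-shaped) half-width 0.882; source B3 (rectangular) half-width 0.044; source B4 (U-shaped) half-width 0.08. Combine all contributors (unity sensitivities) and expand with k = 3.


mean = (162.491 + 162.105 + 162.668 + 162.232 + 164.109 + 162.967 + 162.535 + 163.106) / 8 = 162.776625
s = sqrt(sum((x - mean)^2)/(n-1)) = 0.63464432
u_A = s / sqrt(n) = 0.63464432 / sqrt(8) = 0.22438065
u_B1 = 0.996 / sqrt(2) = 0.70427835
u_B2 = 0.882 / sqrt(2) = 0.62366818
u_B3 = 0.044 / sqrt(3) = 0.025403412
u_B4 = 0.08 / sqrt(2) = 0.056568542
uc = sqrt(0.22438065^2 + 0.70427835^2 + 0.62366818^2 + 0.025403412^2 + 0.056568542^2) = 0.96910371
U = k * uc = 3 * 0.96910371
U = 2.9073

2.9073


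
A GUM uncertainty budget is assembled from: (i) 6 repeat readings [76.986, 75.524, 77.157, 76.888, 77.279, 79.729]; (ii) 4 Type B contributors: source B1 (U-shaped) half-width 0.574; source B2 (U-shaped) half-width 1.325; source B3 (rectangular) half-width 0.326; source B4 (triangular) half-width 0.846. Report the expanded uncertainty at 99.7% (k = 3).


mean = (76.986 + 75.524 + 77.157 + 76.888 + 77.279 + 79.729) / 6 = 77.2605
s = sqrt(sum((x - mean)^2)/(n-1)) = 1.3663152
u_A = s / sqrt(n) = 1.3663152 / sqrt(6) = 0.55779584
u_B1 = 0.574 / sqrt(2) = 0.40587929
u_B2 = 1.325 / sqrt(2) = 0.93691649
u_B3 = 0.326 / sqrt(3) = 0.18821619
u_B4 = 0.846 / sqrt(6) = 0.34537805
uc = sqrt(0.55779584^2 + 0.40587929^2 + 0.93691649^2 + 0.18821619^2 + 0.34537805^2) = 1.2281686
U = k * uc = 3 * 1.2281686
U = 3.6845

3.6845


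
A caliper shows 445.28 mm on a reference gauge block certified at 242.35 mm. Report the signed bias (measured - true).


Systematic error = measured - true
= 445.28 - 242.35
= 202.9300

202.9300


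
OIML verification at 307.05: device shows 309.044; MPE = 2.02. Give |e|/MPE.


e = indication - reference = 309.044 - 307.05 = 1.9940
|e| = 1.9940
ratio = |e| / MPE = 1.9940 / 2.02
ratio = 0.9871

0.9871


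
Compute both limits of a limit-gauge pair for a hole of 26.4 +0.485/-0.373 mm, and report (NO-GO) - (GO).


GO = nominal - lower_tol (smallest hole = maximum material condition)
GO = 26.4 - 0.373 = 26.027
NO-GO = nominal + upper_tol (largest hole = least material condition)
NO-GO = 26.4 + 0.485 = 26.885
spread = NO-GO - GO = 26.885 - 26.027 = 0.8580

0.8580


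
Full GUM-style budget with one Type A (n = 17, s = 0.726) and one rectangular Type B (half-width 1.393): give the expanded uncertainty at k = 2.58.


u_A = s / sqrt(n) = 0.726 / sqrt(17) = 0.17608086
u_B = half_width / sqrt(3) = 1.393 / sqrt(3) = 0.80424892
uc = sqrt(u_A^2 + u_B^2) = sqrt(0.17608086^2 + 0.80424892^2) = 0.82329873
U = k * uc = 2.58 * 0.82329873
U = 2.1241

2.1241


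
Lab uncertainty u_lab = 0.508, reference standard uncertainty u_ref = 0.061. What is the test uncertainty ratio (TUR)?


TUR = u_lab / u_ref
= 0.508 / 0.061
= 8.3279

8.3279


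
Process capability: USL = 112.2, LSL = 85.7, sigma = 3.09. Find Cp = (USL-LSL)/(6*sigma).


Cp = (USL - LSL) / (6 * sigma)
= (112.2 - 85.7) / (6 * 3.09)
= 26.5000 / 18.5400
= 1.4293

1.4293


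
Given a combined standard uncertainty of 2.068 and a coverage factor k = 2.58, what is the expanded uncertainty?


U = k * uc
U = 2.58 * 2.068
U = 5.3354

5.3354


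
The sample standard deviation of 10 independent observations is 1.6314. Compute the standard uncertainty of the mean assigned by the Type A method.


u_A = s / sqrt(n)
u_A = 1.6314 / sqrt(10)
u_A = 1.6314 / 3.1622777
u_A = 0.5159

0.5159


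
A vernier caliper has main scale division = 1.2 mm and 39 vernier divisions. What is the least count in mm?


LC = MSD / n_div
= 1.2 / 39
= 0.0308

0.0308


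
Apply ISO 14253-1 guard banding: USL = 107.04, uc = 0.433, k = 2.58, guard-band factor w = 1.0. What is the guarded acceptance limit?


U = k * uc = 2.58 * 0.433 = 1.11714
guard band g = w * U = 1.0 * 1.11714 = 1.11714
AL = USL - g = 107.04 - 1.11714
AL = 105.9229

105.9229


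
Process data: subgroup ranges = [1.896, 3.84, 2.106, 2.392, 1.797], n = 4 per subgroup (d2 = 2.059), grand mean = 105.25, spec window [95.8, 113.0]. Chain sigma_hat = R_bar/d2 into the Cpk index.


R_bar = (1.896 + 3.84 + 2.106 + 2.392 + 1.797) / 5 = 2.4062
sigma = R_bar / d2 = 2.4062 / 2.059 = 1.1686255
Cp = (USL - LSL)/(6*sigma) = (113.0 - 95.8)/(6*1.1686255) = 2.4530
Cpu = (113.0 - 105.25)/(3*1.1686255) = 2.2106
Cpl = (105.25 - 95.8)/(3*1.1686255) = 2.6955
Cpk = min(Cpu, Cpl) = 2.2106

2.2106


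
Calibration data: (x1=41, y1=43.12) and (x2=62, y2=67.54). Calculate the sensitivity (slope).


slope = (y2 - y1) / (x2 - x1)
= (67.54 - 43.12) / (62 - 41)
= 24.4200 / 21
= 1.1629

1.1629


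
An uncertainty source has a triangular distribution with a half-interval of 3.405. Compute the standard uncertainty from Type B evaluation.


u_B = half_width / sqrt(6)
u_B = 3.405 / 2.4494897
u_B = 1.3901

1.3901


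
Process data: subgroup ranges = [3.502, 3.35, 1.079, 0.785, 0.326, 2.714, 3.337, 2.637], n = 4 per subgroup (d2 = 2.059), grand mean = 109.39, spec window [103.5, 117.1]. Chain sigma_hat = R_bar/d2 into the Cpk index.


R_bar = (3.502 + 3.35 + 1.079 + 0.785 + 0.326 + 2.714 + 3.337 + 2.637) / 8 = 2.21625
sigma = R_bar / d2 = 2.21625 / 2.059 = 1.076372
Cp = (USL - LSL)/(6*sigma) = (117.1 - 103.5)/(6*1.076372) = 2.1058
Cpu = (117.1 - 109.39)/(3*1.076372) = 2.3877
Cpl = (109.39 - 103.5)/(3*1.076372) = 1.8240
Cpk = min(Cpu, Cpl) = 1.8240

1.8240


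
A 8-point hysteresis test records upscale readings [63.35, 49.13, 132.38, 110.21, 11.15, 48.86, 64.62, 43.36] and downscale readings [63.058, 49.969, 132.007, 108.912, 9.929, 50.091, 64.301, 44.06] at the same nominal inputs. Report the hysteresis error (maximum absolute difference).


|63.35 - 63.058| = 0.2920
|49.13 - 49.969| = 0.8390
|132.38 - 132.007| = 0.3730
|110.21 - 108.912| = 1.2980
|11.15 - 9.929| = 1.2210
|48.86 - 50.091| = 1.2310
|64.62 - 64.301| = 0.3190
|43.36 - 44.06| = 0.7000
hysteresis = max(diffs) = 1.2980

1.2980


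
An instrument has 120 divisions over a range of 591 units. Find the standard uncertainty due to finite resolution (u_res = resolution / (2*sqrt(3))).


resolution = range / divisions
resolution = 591 / 120 = 4.925
u_res = resolution / (2*sqrt(3))
u_res = 4.925 / 3.4641016
u_res = 1.4217

1.4217


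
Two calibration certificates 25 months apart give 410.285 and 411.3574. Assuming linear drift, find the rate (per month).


rate = (v2 - v1) / months
= (411.3574 - 410.285) / 25
= 1.0724 / 25
= 0.0429

0.0429


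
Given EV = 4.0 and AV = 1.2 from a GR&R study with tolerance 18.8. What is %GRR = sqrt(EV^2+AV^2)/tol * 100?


GRR = sqrt(EV^2 + AV^2) = sqrt(4.0^2 + 1.2^2) = 4.1761226
%GRR = GRR / tol * 100 = 4.1761226 / 18.8 * 100
%GRR = 22.2134

22.2134


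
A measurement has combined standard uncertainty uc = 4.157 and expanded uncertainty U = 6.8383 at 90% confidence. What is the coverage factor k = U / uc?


k = U / uc
k = 6.8383 / 4.157
k = 1.645

1.645


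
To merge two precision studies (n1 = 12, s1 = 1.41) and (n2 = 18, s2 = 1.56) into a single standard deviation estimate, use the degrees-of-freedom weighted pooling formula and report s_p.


s_p = sqrt(((n1-1)*s1^2 + (n2-1)*s2^2) / (n1+n2-2))
numerator = (12-1)*1.41^2 + (18-1)*1.56^2 = 21.8691 + 41.3712 = 63.2403
denominator = 12 + 18 - 2 = 28
s_p^2 = 63.2403 / 28 = 2.2585821
s_p = sqrt(2.2585821) = 1.5029

1.5029


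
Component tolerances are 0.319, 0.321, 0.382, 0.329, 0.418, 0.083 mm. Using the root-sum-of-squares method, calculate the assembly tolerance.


RSS = sqrt(0.319^2 + 0.321^2 + 0.382^2 + 0.329^2 + 0.418^2 + 0.083^2)
= sqrt(0.64058)
= 0.8004

0.8004


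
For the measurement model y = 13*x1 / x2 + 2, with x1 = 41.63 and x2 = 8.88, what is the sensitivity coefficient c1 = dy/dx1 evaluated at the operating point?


y = 13*x1 / x2 + 2
dy/dx1 = 13/x2
Evaluate at x2 = 8.88: c1 = 13 / 8.88
c1 = 1.4640

1.4640


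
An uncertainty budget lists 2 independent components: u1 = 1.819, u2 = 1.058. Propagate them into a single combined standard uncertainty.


uc = sqrt(1.819^2 + 1.058^2)
uc = sqrt(4.428125)
uc = 2.1043

2.1043


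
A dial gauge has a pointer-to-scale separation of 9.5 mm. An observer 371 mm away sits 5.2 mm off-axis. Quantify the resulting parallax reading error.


error = h * offset / d
= 9.5 * 5.2 / 371
= 0.1332

0.1332


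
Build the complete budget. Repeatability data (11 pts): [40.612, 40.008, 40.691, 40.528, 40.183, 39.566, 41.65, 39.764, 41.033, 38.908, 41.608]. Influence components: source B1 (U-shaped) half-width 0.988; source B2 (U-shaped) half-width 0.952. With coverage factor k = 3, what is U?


mean = (40.612 + 40.008 + 40.691 + 40.528 + 40.183 + 39.566 + 41.65 + 39.764 + 41.033 + 38.908 + 41.608) / 11 = 40.41372727
s = sqrt(sum((x - mean)^2)/(n-1)) = 0.84221483
u_A = s / sqrt(n) = 0.84221483 / sqrt(11) = 0.25393733
u_B1 = 0.988 / sqrt(2) = 0.6986215
u_B2 = 0.952 / sqrt(2) = 0.67316566
uc = sqrt(0.25393733^2 + 0.6986215^2 + 0.67316566^2) = 1.00285
U = k * uc = 3 * 1.00285
U = 3.0086

3.0086


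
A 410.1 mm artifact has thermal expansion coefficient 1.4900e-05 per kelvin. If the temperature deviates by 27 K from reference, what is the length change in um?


dL = L * alpha * dT
= 410.1 * 1.4900e-05 * 27
= 0.1649832 mm
dL_um = 0.1649832 * 1000 = 164.9832 um

164.9832


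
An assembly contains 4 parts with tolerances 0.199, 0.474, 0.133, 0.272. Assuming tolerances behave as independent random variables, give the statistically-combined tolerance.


RSS = sqrt(0.199^2 + 0.474^2 + 0.133^2 + 0.272^2)
= sqrt(0.35595)
= 0.5966

0.5966
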